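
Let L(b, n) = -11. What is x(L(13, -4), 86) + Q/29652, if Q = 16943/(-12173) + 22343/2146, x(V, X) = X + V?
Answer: 1570155380753/20935320168 ≈ 75.000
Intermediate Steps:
x(V, X) = V + X
Q = 6368153/706034 (Q = 16943*(-1/12173) + 22343*(1/2146) = -16943/12173 + 22343/2146 = 6368153/706034 ≈ 9.0196)
x(L(13, -4), 86) + Q/29652 = (-11 + 86) + (6368153/706034)/29652 = 75 + (6368153/706034)*(1/29652) = 75 + 6368153/20935320168 = 1570155380753/20935320168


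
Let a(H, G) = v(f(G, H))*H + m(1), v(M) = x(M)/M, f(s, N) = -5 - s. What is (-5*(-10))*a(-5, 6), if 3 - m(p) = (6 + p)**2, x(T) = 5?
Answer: -24050/11 ≈ -2186.4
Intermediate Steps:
m(p) = 3 - (6 + p)**2
v(M) = 5/M
a(H, G) = -46 + 5*H/(-5 - G) (a(H, G) = (5/(-5 - G))*H + (3 - (6 + 1)**2) = 5*H/(-5 - G) + (3 - 1*7**2) = 5*H/(-5 - G) + (3 - 1*49) = 5*H/(-5 - G) + (3 - 49) = 5*H/(-5 - G) - 46 = -46 + 5*H/(-5 - G))
(-5*(-10))*a(-5, 6) = (-5*(-10))*((-230 - 46*6 - 5*(-5))/(5 + 6)) = 50*((-230 - 276 + 25)/11) = 50*((1/11)*(-481)) = 50*(-481/11) = -24050/11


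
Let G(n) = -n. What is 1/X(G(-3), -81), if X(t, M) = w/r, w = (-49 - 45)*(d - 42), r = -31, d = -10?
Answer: -31/4888 ≈ -0.0063421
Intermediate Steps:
w = 4888 (w = (-49 - 45)*(-10 - 42) = -94*(-52) = 4888)
X(t, M) = -4888/31 (X(t, M) = 4888/(-31) = 4888*(-1/31) = -4888/31)
1/X(G(-3), -81) = 1/(-4888/31) = -31/4888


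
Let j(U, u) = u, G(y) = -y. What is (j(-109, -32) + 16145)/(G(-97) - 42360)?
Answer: -16113/42263 ≈ -0.38126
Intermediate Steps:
(j(-109, -32) + 16145)/(G(-97) - 42360) = (-32 + 16145)/(-1*(-97) - 42360) = 16113/(97 - 42360) = 16113/(-42263) = 16113*(-1/42263) = -16113/42263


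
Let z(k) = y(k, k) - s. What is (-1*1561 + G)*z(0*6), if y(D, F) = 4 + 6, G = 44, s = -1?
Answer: -16687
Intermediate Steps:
y(D, F) = 10
z(k) = 11 (z(k) = 10 - 1*(-1) = 10 + 1 = 11)
(-1*1561 + G)*z(0*6) = (-1*1561 + 44)*11 = (-1561 + 44)*11 = -1517*11 = -16687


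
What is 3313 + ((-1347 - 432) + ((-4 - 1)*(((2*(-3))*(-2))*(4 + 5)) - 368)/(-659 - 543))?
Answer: 922388/601 ≈ 1534.8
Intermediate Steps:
3313 + ((-1347 - 432) + ((-4 - 1)*(((2*(-3))*(-2))*(4 + 5)) - 368)/(-659 - 543)) = 3313 + (-1779 + (-5*(-6*(-2))*9 - 368)/(-1202)) = 3313 + (-1779 + (-60*9 - 368)*(-1/1202)) = 3313 + (-1779 + (-5*108 - 368)*(-1/1202)) = 3313 + (-1779 + (-540 - 368)*(-1/1202)) = 3313 + (-1779 - 908*(-1/1202)) = 3313 + (-1779 + 454/601) = 3313 - 1068725/601 = 922388/601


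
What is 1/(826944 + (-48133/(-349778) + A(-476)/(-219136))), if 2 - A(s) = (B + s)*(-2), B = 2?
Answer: 19162237952/15846100420619457 ≈ 1.2093e-6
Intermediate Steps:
A(s) = 6 + 2*s (A(s) = 2 - (2 + s)*(-2) = 2 - (-4 - 2*s) = 2 + (4 + 2*s) = 6 + 2*s)
1/(826944 + (-48133/(-349778) + A(-476)/(-219136))) = 1/(826944 + (-48133/(-349778) + (6 + 2*(-476))/(-219136))) = 1/(826944 + (-48133*(-1/349778) + (6 - 952)*(-1/219136))) = 1/(826944 + (48133/349778 - 946*(-1/219136))) = 1/(826944 + (48133/349778 + 473/109568)) = 1/(826944 + 2719640769/19162237952) = 1/(15846100420619457/19162237952) = 19162237952/15846100420619457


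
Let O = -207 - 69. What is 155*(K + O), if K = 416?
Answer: 21700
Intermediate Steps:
O = -276
155*(K + O) = 155*(416 - 276) = 155*140 = 21700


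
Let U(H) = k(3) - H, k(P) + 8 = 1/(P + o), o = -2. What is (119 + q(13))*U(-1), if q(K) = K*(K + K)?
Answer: -2742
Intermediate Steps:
k(P) = -8 + 1/(-2 + P) (k(P) = -8 + 1/(P - 2) = -8 + 1/(-2 + P))
U(H) = -7 - H (U(H) = (17 - 8*3)/(-2 + 3) - H = (17 - 24)/1 - H = 1*(-7) - H = -7 - H)
q(K) = 2*K² (q(K) = K*(2*K) = 2*K²)
(119 + q(13))*U(-1) = (119 + 2*13²)*(-7 - 1*(-1)) = (119 + 2*169)*(-7 + 1) = (119 + 338)*(-6) = 457*(-6) = -2742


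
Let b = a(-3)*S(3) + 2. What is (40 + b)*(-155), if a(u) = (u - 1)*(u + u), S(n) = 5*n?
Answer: -62310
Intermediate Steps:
a(u) = 2*u*(-1 + u) (a(u) = (-1 + u)*(2*u) = 2*u*(-1 + u))
b = 362 (b = (2*(-3)*(-1 - 3))*(5*3) + 2 = (2*(-3)*(-4))*15 + 2 = 24*15 + 2 = 360 + 2 = 362)
(40 + b)*(-155) = (40 + 362)*(-155) = 402*(-155) = -62310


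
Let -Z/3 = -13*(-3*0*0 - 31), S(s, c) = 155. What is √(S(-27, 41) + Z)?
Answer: I*√1054 ≈ 32.465*I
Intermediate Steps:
Z = -1209 (Z = -(-39)*(-3*0*0 - 31) = -(-39)*(0*0 - 31) = -(-39)*(0 - 31) = -(-39)*(-31) = -3*403 = -1209)
√(S(-27, 41) + Z) = √(155 - 1209) = √(-1054) = I*√1054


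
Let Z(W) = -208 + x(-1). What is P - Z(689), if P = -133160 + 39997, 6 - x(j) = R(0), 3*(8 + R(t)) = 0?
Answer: -92969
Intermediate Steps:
R(t) = -8 (R(t) = -8 + (⅓)*0 = -8 + 0 = -8)
x(j) = 14 (x(j) = 6 - 1*(-8) = 6 + 8 = 14)
P = -93163
Z(W) = -194 (Z(W) = -208 + 14 = -194)
P - Z(689) = -93163 - 1*(-194) = -93163 + 194 = -92969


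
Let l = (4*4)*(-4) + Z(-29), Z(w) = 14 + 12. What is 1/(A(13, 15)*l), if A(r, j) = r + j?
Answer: -1/1064 ≈ -0.00093985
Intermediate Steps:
Z(w) = 26
l = -38 (l = (4*4)*(-4) + 26 = 16*(-4) + 26 = -64 + 26 = -38)
A(r, j) = j + r
1/(A(13, 15)*l) = 1/((15 + 13)*(-38)) = 1/(28*(-38)) = 1/(-1064) = -1/1064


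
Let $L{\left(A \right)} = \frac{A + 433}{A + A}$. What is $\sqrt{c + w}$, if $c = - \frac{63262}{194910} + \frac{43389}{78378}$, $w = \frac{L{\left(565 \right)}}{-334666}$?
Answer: $\frac{\sqrt{132701335591142302351081317381270}}{24071718357204285} \approx 0.47855$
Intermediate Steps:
$L{\left(A \right)} = \frac{433 + A}{2 A}$
$w = - \frac{499}{189086290}$ ($w = \frac{\frac{1}{2} \cdot \frac{1}{565} \left(433 + 565\right)}{-334666} = \frac{1}{2} \cdot \frac{1}{565} \cdot 998 \left(- \frac{1}{334666}\right) = \frac{499}{565} \left(- \frac{1}{334666}\right) = - \frac{499}{189086290} \approx -2.639 \cdot 10^{-6}$)
$c = \frac{583100159}{2546109330}$ ($c = \left(-63262\right) \frac{1}{194910} + 43389 \cdot \frac{1}{78378} = - \frac{31631}{97455} + \frac{14463}{26126} = \frac{583100159}{2546109330} \approx 0.22902$)
$\sqrt{c + w} = \sqrt{\frac{583100159}{2546109330} - \frac{499}{189086290}} = \sqrt{\frac{5512748762758222}{24071718357204285}} = \frac{\sqrt{132701335591142302351081317381270}}{24071718357204285}$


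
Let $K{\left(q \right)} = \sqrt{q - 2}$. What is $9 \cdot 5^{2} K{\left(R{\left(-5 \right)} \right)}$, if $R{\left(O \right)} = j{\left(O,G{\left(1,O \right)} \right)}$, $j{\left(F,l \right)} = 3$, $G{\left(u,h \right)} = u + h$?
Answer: $225$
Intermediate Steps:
$G{\left(u,h \right)} = h + u$
$R{\left(O \right)} = 3$
$K{\left(q \right)} = \sqrt{-2 + q}$
$9 \cdot 5^{2} K{\left(R{\left(-5 \right)} \right)} = 9 \cdot 5^{2} \sqrt{-2 + 3} = 9 \cdot 25 \sqrt{1} = 225 \cdot 1 = 225$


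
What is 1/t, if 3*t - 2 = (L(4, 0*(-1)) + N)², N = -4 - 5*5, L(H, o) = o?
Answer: 1/281 ≈ 0.0035587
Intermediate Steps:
N = -29 (N = -4 - 25 = -29)
t = 281 (t = ⅔ + (0*(-1) - 29)²/3 = ⅔ + (0 - 29)²/3 = ⅔ + (⅓)*(-29)² = ⅔ + (⅓)*841 = ⅔ + 841/3 = 281)
1/t = 1/281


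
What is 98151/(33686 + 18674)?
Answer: 98151/52360 ≈ 1.8745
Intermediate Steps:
98151/(33686 + 18674) = 98151/52360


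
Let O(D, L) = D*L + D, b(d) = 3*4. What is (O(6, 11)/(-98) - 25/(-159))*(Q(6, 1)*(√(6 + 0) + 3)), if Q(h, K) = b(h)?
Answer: -53988/2597 - 17996*√6/2597 ≈ -37.762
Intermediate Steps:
b(d) = 12
Q(h, K) = 12
O(D, L) = D + D*L
(O(6, 11)/(-98) - 25/(-159))*(Q(6, 1)*(√(6 + 0) + 3)) = ((6*(1 + 11))/(-98) - 25/(-159))*(12*(√(6 + 0) + 3)) = ((6*12)*(-1/98) - 25*(-1/159))*(12*(√6 + 3)) = (72*(-1/98) + 25/159)*(12*(3 + √6)) = (-36/49 + 25/159)*(36 + 12*√6) = -4499*(36 + 12*√6)/7791 = -53988/2597 - 17996*√6/2597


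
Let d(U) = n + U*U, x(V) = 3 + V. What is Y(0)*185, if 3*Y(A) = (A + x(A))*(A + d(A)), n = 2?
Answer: 370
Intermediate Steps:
d(U) = 2 + U² (d(U) = 2 + U*U = 2 + U²)
Y(A) = (3 + 2*A)*(2 + A + A²)/3 (Y(A) = ((A + (3 + A))*(A + (2 + A²)))/3 = ((3 + 2*A)*(2 + A + A²))/3 = (3 + 2*A)*(2 + A + A²)/3)
Y(0)*185 = (2 + (⅔)*0³ + (5/3)*0² + (7/3)*0)*185 = (2 + (⅔)*0 + (5/3)*0 + 0)*185 = (2 + 0 + 0 + 0)*185 = 2*185 = 370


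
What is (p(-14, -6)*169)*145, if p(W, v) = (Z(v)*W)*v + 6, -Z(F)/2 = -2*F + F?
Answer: -24554010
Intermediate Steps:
Z(F) = 2*F (Z(F) = -2*(-2*F + F) = -(-2)*F = 2*F)
p(W, v) = 6 + 2*W*v² (p(W, v) = ((2*v)*W)*v + 6 = (2*W*v)*v + 6 = 2*W*v² + 6 = 6 + 2*W*v²)
(p(-14, -6)*169)*145 = ((6 + 2*(-14)*(-6)²)*169)*145 = ((6 + 2*(-14)*36)*169)*145 = ((6 - 1008)*169)*145 = -1002*169*145 = -169338*145 = -24554010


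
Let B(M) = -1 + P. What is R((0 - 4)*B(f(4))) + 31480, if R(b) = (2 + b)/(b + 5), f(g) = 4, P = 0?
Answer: 94442/3 ≈ 31481.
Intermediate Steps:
B(M) = -1 (B(M) = -1 + 0 = -1)
R(b) = (2 + b)/(5 + b)
R((0 - 4)*B(f(4))) + 31480 = (2 + (0 - 4)*(-1))/(5 + (0 - 4)*(-1)) + 31480 = (2 - 4*(-1))/(5 - 4*(-1)) + 31480 = (2 + 4)/(5 + 4) + 31480 = 6/9 + 31480 = (⅑)*6 + 31480 = ⅔ + 31480 = 94442/3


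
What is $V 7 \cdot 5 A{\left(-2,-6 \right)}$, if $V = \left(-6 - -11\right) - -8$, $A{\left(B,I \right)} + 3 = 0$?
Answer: $-1365$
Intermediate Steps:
$A{\left(B,I \right)} = -3$ ($A{\left(B,I \right)} = -3 + 0 = -3$)
$V = 13$ ($V = \left(-6 + 11\right) + 8 = 5 + 8 = 13$)
$V 7 \cdot 5 A{\left(-2,-6 \right)} = 13 \cdot 7 \cdot 5 \left(-3\right) = 13 \cdot 35 \left(-3\right) = 455 \left(-3\right) = -1365$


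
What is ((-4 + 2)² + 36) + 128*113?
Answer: 14504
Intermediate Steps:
((-4 + 2)² + 36) + 128*113 = ((-2)² + 36) + 14464 = (4 + 36) + 14464 = 40 + 14464 = 14504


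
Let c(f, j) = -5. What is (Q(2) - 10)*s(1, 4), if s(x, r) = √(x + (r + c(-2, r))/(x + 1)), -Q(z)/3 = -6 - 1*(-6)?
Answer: -5*√2 ≈ -7.0711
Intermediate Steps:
Q(z) = 0 (Q(z) = -3*(-6 - 1*(-6)) = -3*(-6 + 6) = -3*0 = 0)
s(x, r) = √(x + (-5 + r)/(1 + x)) (s(x, r) = √(x + (r - 5)/(x + 1)) = √(x + (-5 + r)/(1 + x)))
(Q(2) - 10)*s(1, 4) = (0 - 10)*√((-5 + 4 + 1*(1 + 1))/(1 + 1)) = -10*√2*√(-5 + 4 + 1*2)/2 = -10*√2*√(-5 + 4 + 2)/2 = -10*√2/2 = -5*√2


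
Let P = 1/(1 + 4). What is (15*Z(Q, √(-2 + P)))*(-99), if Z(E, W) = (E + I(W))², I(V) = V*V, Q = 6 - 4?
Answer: -297/5 ≈ -59.400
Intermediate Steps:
Q = 2
I(V) = V²
P = ⅕ (P = 1/5 = ⅕ ≈ 0.20000)
Z(E, W) = (E + W²)²
(15*Z(Q, √(-2 + P)))*(-99) = (15*(2 + (√(-2 + ⅕))²)²)*(-99) = (15*(2 + (√(-9/5))²)²)*(-99) = (15*(2 + (3*I*√5/5)²)²)*(-99) = (15*(2 - 9/5)²)*(-99) = (15*(⅕)²)*(-99) = (15*(1/25))*(-99) = (⅗)*(-99) = -297/5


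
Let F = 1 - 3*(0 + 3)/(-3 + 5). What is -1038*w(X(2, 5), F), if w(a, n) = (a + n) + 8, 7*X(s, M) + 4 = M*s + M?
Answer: -44115/7 ≈ -6302.1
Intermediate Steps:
X(s, M) = -4/7 + M/7 + M*s/7 (X(s, M) = -4/7 + (M*s + M)/7 = -4/7 + (M + M*s)/7 = -4/7 + (M/7 + M*s/7) = -4/7 + M/7 + M*s/7)
F = -7/2 (F = 1 - 9/2 = -7/2 ≈ -3.5000)
w(a, n) = 8 + a + n
-1038*w(X(2, 5), F) = -1038*(8 + (-4/7 + (⅐)*5 + (⅐)*5*2) - 7/2) = -1038*(8 + (-4/7 + 5/7 + 10/7) - 7/2) = -1038*(8 + 11/7 - 7/2) = -1038*85/14 = -44115/7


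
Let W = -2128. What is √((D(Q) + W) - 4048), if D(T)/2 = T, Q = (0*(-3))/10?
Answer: 4*I*√386 ≈ 78.588*I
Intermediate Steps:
Q = 0 (Q = 0*(⅒) = 0)
D(T) = 2*T
√((D(Q) + W) - 4048) = √((2*0 - 2128) - 4048) = √((0 - 2128) - 4048) = √(-2128 - 4048) = √(-6176) = 4*I*√386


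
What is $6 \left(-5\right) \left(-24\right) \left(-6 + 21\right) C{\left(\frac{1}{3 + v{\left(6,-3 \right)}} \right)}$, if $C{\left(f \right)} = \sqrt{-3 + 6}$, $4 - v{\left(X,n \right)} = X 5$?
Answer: $10800 \sqrt{3} \approx 18706.0$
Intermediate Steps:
$v{\left(X,n \right)} = 4 - 5 X$ ($v{\left(X,n \right)} = 4 - X 5 = 4 - 5 X$)
$C{\left(f \right)} = \sqrt{3}$
$6 \left(-5\right) \left(-24\right) \left(-6 + 21\right) C{\left(\frac{1}{3 + v{\left(6,-3 \right)}} \right)} = 6 \left(-5\right) \left(-24\right) \left(-6 + 21\right) \sqrt{3} = \left(-30\right) \left(-24\right) 15 \sqrt{3} = 720 \cdot 15 \sqrt{3} = 10800 \sqrt{3}$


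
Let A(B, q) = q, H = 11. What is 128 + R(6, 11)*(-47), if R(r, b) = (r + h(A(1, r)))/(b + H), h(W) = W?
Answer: 1126/11 ≈ 102.36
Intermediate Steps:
R(r, b) = 2*r/(11 + b) (R(r, b) = (r + r)/(b + 11) = (2*r)/(11 + b) = 2*r/(11 + b))
128 + R(6, 11)*(-47) = 128 + (2*6/(11 + 11))*(-47) = 128 + (2*6/22)*(-47) = 128 + (2*6*(1/22))*(-47) = 128 + (6/11)*(-47) = 128 - 282/11 = 1126/11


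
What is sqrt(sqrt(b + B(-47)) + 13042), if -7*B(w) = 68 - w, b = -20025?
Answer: sqrt(639058 + 7*I*sqrt(982030))/7 ≈ 114.2 + 0.61981*I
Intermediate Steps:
B(w) = -68/7 + w/7 (B(w) = -(68 - w)/7 = -68/7 + w/7)
sqrt(sqrt(b + B(-47)) + 13042) = sqrt(sqrt(-20025 + (-68/7 + (1/7)*(-47))) + 13042) = sqrt(sqrt(-20025 + (-68/7 - 47/7)) + 13042) = sqrt(sqrt(-20025 - 115/7) + 13042) = sqrt(sqrt(-140290/7) + 13042) = sqrt(I*sqrt(982030)/7 + 13042) = sqrt(13042 + I*sqrt(982030)/7)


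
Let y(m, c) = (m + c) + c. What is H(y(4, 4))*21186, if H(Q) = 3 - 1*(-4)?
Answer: 148302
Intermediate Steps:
y(m, c) = m + 2*c (y(m, c) = (c + m) + c = m + 2*c)
H(Q) = 7 (H(Q) = 3 + 4 = 7)
H(y(4, 4))*21186 = 7*21186 = 148302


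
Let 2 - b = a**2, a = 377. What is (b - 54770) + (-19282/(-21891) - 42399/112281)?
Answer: -161320146358018/819314457 ≈ -1.9690e+5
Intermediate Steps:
b = -142127 (b = 2 - 1*377**2 = 2 - 1*142129 = 2 - 142129 = -142127)
(b - 54770) + (-19282/(-21891) - 42399/112281) = (-142127 - 54770) + (-19282/(-21891) - 42399/112281) = -196897 + (-19282*(-1/21891) - 42399*1/112281) = -196897 + (19282/21891 - 14133/37427) = -196897 + 412281911/819314457 = -161320146358018/819314457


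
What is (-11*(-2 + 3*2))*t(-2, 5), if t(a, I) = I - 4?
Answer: -44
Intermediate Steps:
t(a, I) = -4 + I
(-11*(-2 + 3*2))*t(-2, 5) = (-11*(-2 + 3*2))*(-4 + 5) = -11*(-2 + 6)*1 = -11*4*1 = -44*1 = -44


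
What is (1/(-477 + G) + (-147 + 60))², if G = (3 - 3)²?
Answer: 1722250000/227529 ≈ 7569.4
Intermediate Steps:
G = 0 (G = 0² = 0)
(1/(-477 + G) + (-147 + 60))² = (1/(-477 + 0) + (-147 + 60))² = (1/(-477) - 87)² = (-1/477 - 87)² = (-41500/477)² = 1722250000/227529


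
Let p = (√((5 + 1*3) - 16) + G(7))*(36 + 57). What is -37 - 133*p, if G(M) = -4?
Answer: 49439 - 24738*I*√2 ≈ 49439.0 - 34985.0*I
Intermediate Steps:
p = -372 + 186*I*√2 (p = (√((5 + 1*3) - 16) - 4)*(36 + 57) = (√((5 + 3) - 16) - 4)*93 = (√(8 - 16) - 4)*93 = (√(-8) - 4)*93 = (2*I*√2 - 4)*93 = (-4 + 2*I*√2)*93 = -372 + 186*I*√2 ≈ -372.0 + 263.04*I)
-37 - 133*p = -37 - 133*(-372 + 186*I*√2) = -37 + (49476 - 24738*I*√2) = 49439 - 24738*I*√2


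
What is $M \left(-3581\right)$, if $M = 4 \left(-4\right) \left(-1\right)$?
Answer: $-57296$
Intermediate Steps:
$M = 16$ ($M = \left(-16\right) \left(-1\right) = 16$)
$M \left(-3581\right) = 16 \left(-3581\right) = -57296$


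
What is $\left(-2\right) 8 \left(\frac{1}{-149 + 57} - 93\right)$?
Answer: $\frac{34228}{23} \approx 1488.2$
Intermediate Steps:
$\left(-2\right) 8 \left(\frac{1}{-149 + 57} - 93\right) = - 16 \left(\frac{1}{-92} - 93\right) = - 16 \left(- \frac{1}{92} - 93\right) = \left(-16\right) \left(- \frac{8557}{92}\right) = \frac{34228}{23}$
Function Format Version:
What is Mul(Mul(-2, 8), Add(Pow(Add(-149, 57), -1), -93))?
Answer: Rational(34228, 23) ≈ 1488.2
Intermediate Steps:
Mul(Mul(-2, 8), Add(Pow(Add(-149, 57), -1), -93)) = Mul(-16, Add(Pow(-92, -1), -93)) = Mul(-16, Add(Rational(-1, 92), -93)) = Mul(-16, Rational(-8557, 92)) = Rational(34228, 23)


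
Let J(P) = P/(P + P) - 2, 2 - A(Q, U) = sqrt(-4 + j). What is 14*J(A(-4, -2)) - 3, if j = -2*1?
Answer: -24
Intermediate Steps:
j = -2
A(Q, U) = 2 - I*sqrt(6) (A(Q, U) = 2 - sqrt(-4 - 2) = 2 - sqrt(-6) = 2 - I*sqrt(6))
J(P) = -3/2 (J(P) = P/((2*P)) - 2 = (1/(2*P))*P - 2 = 1/2 - 2 = -3/2)
14*J(A(-4, -2)) - 3 = 14*(-3/2) - 3 = -21 - 3 = -24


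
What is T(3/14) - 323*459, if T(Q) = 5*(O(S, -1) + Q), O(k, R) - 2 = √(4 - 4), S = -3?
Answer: -2075443/14 ≈ -1.4825e+5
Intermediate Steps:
O(k, R) = 2 (O(k, R) = 2 + √(4 - 4) = 2 + √0 = 2 + 0 = 2)
T(Q) = 10 + 5*Q (T(Q) = 5*(2 + Q) = 10 + 5*Q)
T(3/14) - 323*459 = (10 + 5*(3/14)) - 323*459 = (10 + 5*(3*(1/14))) - 148257 = (10 + 5*(3/14)) - 148257 = (10 + 15/14) - 148257 = 155/14 - 148257 = -2075443/14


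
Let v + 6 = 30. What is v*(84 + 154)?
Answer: 5712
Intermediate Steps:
v = 24 (v = -6 + 30 = 24)
v*(84 + 154) = 24*(84 + 154) = 24*238 = 5712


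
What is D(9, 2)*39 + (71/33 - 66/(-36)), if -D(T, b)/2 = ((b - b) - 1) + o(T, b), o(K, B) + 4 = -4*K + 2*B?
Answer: 190739/66 ≈ 2890.0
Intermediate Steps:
o(K, B) = -4 - 4*K + 2*B (o(K, B) = -4 + (-4*K + 2*B) = -4 - 4*K + 2*B)
D(T, b) = 10 - 4*b + 8*T (D(T, b) = -2*(((b - b) - 1) + (-4 - 4*T + 2*b)) = -2*((0 - 1) + (-4 - 4*T + 2*b)) = -2*(-1 + (-4 - 4*T + 2*b)) = -2*(-5 - 4*T + 2*b) = 10 - 4*b + 8*T)
D(9, 2)*39 + (71/33 - 66/(-36)) = (10 - 4*2 + 8*9)*39 + (71/33 - 66/(-36)) = (10 - 8 + 72)*39 + (71*(1/33) - 66*(-1/36)) = 74*39 + (71/33 + 11/6) = 2886 + 263/66 = 190739/66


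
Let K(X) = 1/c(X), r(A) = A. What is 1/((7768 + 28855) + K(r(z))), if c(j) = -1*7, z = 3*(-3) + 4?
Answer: 7/256360 ≈ 2.7305e-5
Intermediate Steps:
z = -5 (z = -9 + 4 = -5)
c(j) = -7
K(X) = -1/7 (K(X) = 1/(-7) = -1/7)
1/((7768 + 28855) + K(r(z))) = 1/((7768 + 28855) - 1/7) = 1/(36623 - 1/7) = 1/(256360/7) = 7/256360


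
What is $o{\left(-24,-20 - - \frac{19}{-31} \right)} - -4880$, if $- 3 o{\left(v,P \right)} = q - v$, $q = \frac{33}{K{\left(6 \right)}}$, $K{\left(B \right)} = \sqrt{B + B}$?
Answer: $4872 - \frac{11 \sqrt{3}}{6} \approx 4868.8$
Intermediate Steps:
$K{\left(B \right)} = \sqrt{2} \sqrt{B}$ ($K{\left(B \right)} = \sqrt{2 B} = \sqrt{2} \sqrt{B}$)
$q = \frac{11 \sqrt{3}}{2}$ ($q = \frac{33}{\sqrt{2} \sqrt{6}} = \frac{33}{2 \sqrt{3}} = 33 \frac{\sqrt{3}}{6} = \frac{11 \sqrt{3}}{2} \approx 9.5263$)
$o{\left(v,P \right)} = - \frac{11 \sqrt{3}}{6} + \frac{v}{3}$ ($o{\left(v,P \right)} = - \frac{\frac{11 \sqrt{3}}{2} - v}{3} = - \frac{- v + \frac{11 \sqrt{3}}{2}}{3} = - \frac{11 \sqrt{3}}{6} + \frac{v}{3}$)
$o{\left(-24,-20 - - \frac{19}{-31} \right)} - -4880 = \left(- \frac{11 \sqrt{3}}{6} + \frac{1}{3} \left(-24\right)\right) - -4880 = \left(- \frac{11 \sqrt{3}}{6} - 8\right) + 4880 = \left(-8 - \frac{11 \sqrt{3}}{6}\right) + 4880 = 4872 - \frac{11 \sqrt{3}}{6}$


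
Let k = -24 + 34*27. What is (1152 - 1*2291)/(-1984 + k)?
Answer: 1139/1090 ≈ 1.0450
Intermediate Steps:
k = 894 (k = -24 + 918 = 894)
(1152 - 1*2291)/(-1984 + k) = (1152 - 1*2291)/(-1984 + 894) = (1152 - 2291)/(-1090) = -1139*(-1/1090) = 1139/1090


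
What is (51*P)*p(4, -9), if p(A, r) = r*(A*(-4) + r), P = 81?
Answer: 929475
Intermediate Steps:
p(A, r) = r*(r - 4*A) (p(A, r) = r*(-4*A + r) = r*(r - 4*A))
(51*P)*p(4, -9) = (51*81)*(-9*(-9 - 4*4)) = 4131*(-9*(-9 - 16)) = 4131*(-9*(-25)) = 4131*225 = 929475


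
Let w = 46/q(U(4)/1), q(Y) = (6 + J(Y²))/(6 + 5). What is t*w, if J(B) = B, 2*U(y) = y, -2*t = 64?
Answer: -8096/5 ≈ -1619.2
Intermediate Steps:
t = -32 (t = -½*64 = -32)
U(y) = y/2
q(Y) = 6/11 + Y²/11 (q(Y) = (6 + Y²)/(6 + 5) = (6 + Y²)/11 = (6 + Y²)*(1/11) = 6/11 + Y²/11)
w = 253/5 (w = 46/(6/11 + (((½)*4)/1)²/11) = 46/(6/11 + (2*1)²/11) = 46/(6/11 + (1/11)*2²) = 46/(6/11 + (1/11)*4) = 46/(6/11 + 4/11) = 46/(10/11) = 46*(11/10) = 253/5 ≈ 50.600)
t*w = -32*253/5 = -8096/5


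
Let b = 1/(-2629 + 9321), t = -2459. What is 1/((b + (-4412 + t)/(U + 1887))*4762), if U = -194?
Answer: -5664778/109476091859 ≈ -5.1744e-5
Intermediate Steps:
b = 1/6692 ≈ 0.00014943
1/((b + (-4412 + t)/(U + 1887))*4762) = 1/((1/6692 + (-4412 - 2459)/(-194 + 1887))*4762) = (1/4762)/(1/6692 - 6871/1693) = (1/4762)/(-45979039/11329556) = -11329556/45979039*1/4762 = -5664778/109476091859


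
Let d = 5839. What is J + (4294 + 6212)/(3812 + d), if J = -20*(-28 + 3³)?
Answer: 67842/3217 ≈ 21.089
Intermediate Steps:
J = 20 (J = -20*(-28 + 27) = -20*(-1) = 20)
J + (4294 + 6212)/(3812 + d) = 20 + (4294 + 6212)/(3812 + 5839) = 20 + 10506/9651 = 20 + 10506*(1/9651) = 20 + 3502/3217 = 67842/3217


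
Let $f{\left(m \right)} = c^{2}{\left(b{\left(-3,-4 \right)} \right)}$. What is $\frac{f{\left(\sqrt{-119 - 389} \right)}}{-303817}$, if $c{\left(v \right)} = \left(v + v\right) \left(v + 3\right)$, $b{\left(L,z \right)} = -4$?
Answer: $- \frac{64}{303817} \approx -0.00021065$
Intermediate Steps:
$c{\left(v \right)} = 2 v \left(3 + v\right)$
$f{\left(m \right)} = 64$ ($f{\left(m \right)} = \left(2 \left(-4\right) \left(3 - 4\right)\right)^{2} = \left(2 \left(-4\right) \left(-1\right)\right)^{2} = 8^{2} = 64$)
$\frac{f{\left(\sqrt{-119 - 389} \right)}}{-303817} = \frac{64}{-303817} = 64 \left(- \frac{1}{303817}\right) = - \frac{64}{303817}$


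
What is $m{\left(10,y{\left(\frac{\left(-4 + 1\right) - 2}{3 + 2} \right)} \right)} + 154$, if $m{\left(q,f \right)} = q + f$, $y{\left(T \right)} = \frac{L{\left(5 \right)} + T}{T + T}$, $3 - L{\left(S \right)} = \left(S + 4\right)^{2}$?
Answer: $\frac{407}{2} \approx 203.5$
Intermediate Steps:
$L{\left(S \right)} = 3 - \left(4 + S\right)^{2}$ ($L{\left(S \right)} = 3 - \left(S + 4\right)^{2} = 3 - \left(4 + S\right)^{2}$)
$y{\left(T \right)} = \frac{-78 + T}{2 T}$ ($y{\left(T \right)} = \frac{\left(3 - \left(4 + 5\right)^{2}\right) + T}{T + T} = \frac{\left(3 - 9^{2}\right) + T}{2 T} = \left(\left(3 - 81\right) + T\right) \frac{1}{2 T} = \left(-78 + T\right) \frac{1}{2 T} = \frac{-78 + T}{2 T}$)
$m{\left(q,f \right)} = f + q$
$m{\left(10,y{\left(\frac{\left(-4 + 1\right) - 2}{3 + 2} \right)} \right)} + 154 = \left(\frac{-78 + \frac{\left(-4 + 1\right) - 2}{3 + 2}}{2 \frac{\left(-4 + 1\right) - 2}{3 + 2}} + 10\right) + 154 = \left(\frac{-78 + \frac{-3 - 2}{5}}{2 \frac{-3 - 2}{5}} + 10\right) + 154 = \left(\frac{-78 - 1}{2 \left(\left(-5\right) \frac{1}{5}\right)} + 10\right) + 154 = \left(\frac{-78 - 1}{2 \left(-1\right)} + 10\right) + 154 = \left(\frac{1}{2} \left(-1\right) \left(-79\right) + 10\right) + 154 = \left(\frac{79}{2} + 10\right) + 154 = \frac{99}{2} + 154 = \frac{407}{2}$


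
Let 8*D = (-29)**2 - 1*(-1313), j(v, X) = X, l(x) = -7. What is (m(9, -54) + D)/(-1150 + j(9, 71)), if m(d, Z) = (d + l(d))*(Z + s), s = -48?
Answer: -261/4316 ≈ -0.060473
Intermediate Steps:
D = 1077/4 (D = ((-29)**2 - 1*(-1313))/8 = (841 + 1313)/8 = (1/8)*2154 = 1077/4 ≈ 269.25)
m(d, Z) = (-48 + Z)*(-7 + d) (m(d, Z) = (d - 7)*(Z - 48) = (-7 + d)*(-48 + Z) = (-48 + Z)*(-7 + d))
(m(9, -54) + D)/(-1150 + j(9, 71)) = ((336 - 48*9 - 7*(-54) - 54*9) + 1077/4)/(-1150 + 71) = ((336 - 432 + 378 - 486) + 1077/4)/(-1079) = (-204 + 1077/4)*(-1/1079) = (261/4)*(-1/1079) = -261/4316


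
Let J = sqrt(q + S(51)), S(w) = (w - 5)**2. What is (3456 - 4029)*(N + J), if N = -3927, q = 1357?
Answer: 2250171 - 573*sqrt(3473) ≈ 2.2164e+6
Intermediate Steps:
S(w) = (-5 + w)**2
J = sqrt(3473) (J = sqrt(1357 + (-5 + 51)**2) = sqrt(1357 + 46**2) = sqrt(1357 + 2116) = sqrt(3473) ≈ 58.932)
(3456 - 4029)*(N + J) = (3456 - 4029)*(-3927 + sqrt(3473)) = -573*(-3927 + sqrt(3473)) = 2250171 - 573*sqrt(3473)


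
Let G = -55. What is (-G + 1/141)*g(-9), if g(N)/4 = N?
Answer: -93072/47 ≈ -1980.3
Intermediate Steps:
g(N) = 4*N
(-G + 1/141)*g(-9) = (-1*(-55) + 1/141)*(4*(-9)) = (55 + 1/141)*(-36) = (7756/141)*(-36) = -93072/47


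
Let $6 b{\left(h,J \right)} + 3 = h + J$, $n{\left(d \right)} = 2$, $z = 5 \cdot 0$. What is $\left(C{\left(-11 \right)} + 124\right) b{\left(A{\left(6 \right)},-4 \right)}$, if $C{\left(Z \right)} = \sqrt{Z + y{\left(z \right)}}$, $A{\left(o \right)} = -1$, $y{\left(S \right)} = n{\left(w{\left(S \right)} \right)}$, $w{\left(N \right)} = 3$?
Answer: $- \frac{496}{3} - 4 i \approx -165.33 - 4.0 i$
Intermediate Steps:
$z = 0$
$y{\left(S \right)} = 2$
$b{\left(h,J \right)} = - \frac{1}{2} + \frac{J}{6} + \frac{h}{6}$ ($b{\left(h,J \right)} = - \frac{1}{2} + \frac{h + J}{6} = - \frac{1}{2} + \frac{J + h}{6} = - \frac{1}{2} + \left(\frac{J}{6} + \frac{h}{6}\right) = - \frac{1}{2} + \frac{J}{6} + \frac{h}{6}$)
$C{\left(Z \right)} = \sqrt{2 + Z}$ ($C{\left(Z \right)} = \sqrt{Z + 2} = \sqrt{2 + Z}$)
$\left(C{\left(-11 \right)} + 124\right) b{\left(A{\left(6 \right)},-4 \right)} = \left(\sqrt{2 - 11} + 124\right) \left(- \frac{1}{2} + \frac{1}{6} \left(-4\right) + \frac{1}{6} \left(-1\right)\right) = \left(\sqrt{-9} + 124\right) \left(- \frac{1}{2} - \frac{2}{3} - \frac{1}{6}\right) = \left(3 i + 124\right) \left(- \frac{4}{3}\right) = \left(124 + 3 i\right) \left(- \frac{4}{3}\right) = - \frac{496}{3} - 4 i$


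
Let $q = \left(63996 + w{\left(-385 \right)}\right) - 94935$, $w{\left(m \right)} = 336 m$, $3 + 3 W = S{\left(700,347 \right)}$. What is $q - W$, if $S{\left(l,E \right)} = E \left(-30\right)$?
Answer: $-156828$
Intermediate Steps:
$S{\left(l,E \right)} = - 30 E$
$W = -3471$ ($W = -1 + \frac{\left(-30\right) 347}{3} = -1 + \frac{1}{3} \left(-10410\right) = -1 - 3470 = -3471$)
$q = -160299$ ($q = \left(63996 + 336 \left(-385\right)\right) - 94935 = \left(63996 - 129360\right) - 94935 = -65364 - 94935 = -160299$)
$q - W = -160299 - -3471 = -160299 + 3471 = -156828$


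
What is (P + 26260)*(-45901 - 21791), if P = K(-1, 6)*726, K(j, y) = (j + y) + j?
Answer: -1974169488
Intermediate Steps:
K(j, y) = y + 2*j
P = 2904 (P = (6 + 2*(-1))*726 = (6 - 2)*726 = 4*726 = 2904)
(P + 26260)*(-45901 - 21791) = (2904 + 26260)*(-45901 - 21791) = 29164*(-67692) = -1974169488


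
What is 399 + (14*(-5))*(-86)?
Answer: 6419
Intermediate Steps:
399 + (14*(-5))*(-86) = 399 - 70*(-86) = 399 + 6020 = 6419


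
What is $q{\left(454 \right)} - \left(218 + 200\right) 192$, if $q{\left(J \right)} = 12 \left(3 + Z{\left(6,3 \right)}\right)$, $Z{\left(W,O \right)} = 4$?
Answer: $-80172$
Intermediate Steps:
$q{\left(J \right)} = 84$ ($q{\left(J \right)} = 12 \left(3 + 4\right) = 12 \cdot 7 = 84$)
$q{\left(454 \right)} - \left(218 + 200\right) 192 = 84 - \left(218 + 200\right) 192 = 84 - 418 \cdot 192 = 84 - 80256 = -80172$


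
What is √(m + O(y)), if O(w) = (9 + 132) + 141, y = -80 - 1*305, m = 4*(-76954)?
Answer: I*√307534 ≈ 554.56*I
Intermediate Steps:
m = -307816
y = -385 (y = -80 - 305 = -385)
O(w) = 282 (O(w) = 141 + 141 = 282)
√(m + O(y)) = √(-307816 + 282) = √(-307534) = I*√307534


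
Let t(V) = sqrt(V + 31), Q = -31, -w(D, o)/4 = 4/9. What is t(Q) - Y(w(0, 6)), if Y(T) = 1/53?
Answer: -1/53 ≈ -0.018868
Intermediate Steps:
w(D, o) = -16/9
Y(T) = 1/53
t(V) = sqrt(31 + V)
t(Q) - Y(w(0, 6)) = sqrt(31 - 31) - 1*1/53 = sqrt(0) - 1/53 = 0 - 1/53 = -1/53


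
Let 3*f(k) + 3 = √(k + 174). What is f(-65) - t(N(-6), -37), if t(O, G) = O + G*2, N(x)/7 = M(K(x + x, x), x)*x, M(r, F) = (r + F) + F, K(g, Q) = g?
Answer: -935 + √109/3 ≈ -931.52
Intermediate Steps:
M(r, F) = r + 2*F (M(r, F) = (F + r) + F = r + 2*F)
N(x) = 28*x² (N(x) = 7*(((x + x) + 2*x)*x) = 7*((2*x + 2*x)*x) = 7*((4*x)*x) = 7*(4*x²) = 28*x²)
t(O, G) = O + 2*G
f(k) = -1 + √(174 + k)/3 (f(k) = -1 + √(k + 174)/3 = -1 + √(174 + k)/3)
f(-65) - t(N(-6), -37) = (-1 + √(174 - 65)/3) - (28*(-6)² + 2*(-37)) = (-1 + √109/3) - (28*36 - 74) = (-1 + √109/3) - (1008 - 74) = (-1 + √109/3) - 1*934 = (-1 + √109/3) - 934 = -935 + √109/3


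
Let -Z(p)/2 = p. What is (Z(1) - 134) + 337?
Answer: 201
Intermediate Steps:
Z(p) = -2*p
(Z(1) - 134) + 337 = (-2*1 - 134) + 337 = (-2 - 134) + 337 = -136 + 337 = 201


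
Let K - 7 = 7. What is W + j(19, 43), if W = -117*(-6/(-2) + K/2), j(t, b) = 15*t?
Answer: -885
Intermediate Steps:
K = 14 (K = 7 + 7 = 14)
W = -1170 (W = -117*(-6/(-2) + 14/2) = -117*(-6*(-1/2) + 14*(1/2)) = -117*(3 + 7) = -117*10 = -1170)
W + j(19, 43) = -1170 + 15*19 = -1170 + 285 = -885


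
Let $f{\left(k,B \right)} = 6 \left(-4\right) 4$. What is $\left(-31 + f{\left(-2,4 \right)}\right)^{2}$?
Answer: $16129$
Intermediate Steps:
$f{\left(k,B \right)} = -96$ ($f{\left(k,B \right)} = \left(-24\right) 4 = -96$)
$\left(-31 + f{\left(-2,4 \right)}\right)^{2} = \left(-31 - 96\right)^{2} = \left(-127\right)^{2} = 16129$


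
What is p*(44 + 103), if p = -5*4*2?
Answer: -5880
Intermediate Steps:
p = -40 (p = -20*2 = -40)
p*(44 + 103) = -40*(44 + 103) = -40*147 = -5880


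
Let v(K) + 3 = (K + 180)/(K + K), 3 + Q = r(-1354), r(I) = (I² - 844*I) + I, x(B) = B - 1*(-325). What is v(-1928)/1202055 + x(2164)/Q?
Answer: 30283189309/36284910079260 ≈ 0.00083459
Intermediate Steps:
x(B) = 325 + B (x(B) = B + 325 = 325 + B)
r(I) = I² - 843*I
Q = 2974735 (Q = -3 - 1354*(-843 - 1354) = -3 - 1354*(-2197) = -3 + 2974738 = 2974735)
v(K) = -3 + (180 + K)/(2*K) (v(K) = -3 + (K + 180)/(K + K) = -3 + (180 + K)/((2*K)) = -3 + (180 + K)*(1/(2*K)) = -3 + (180 + K)/(2*K))
v(-1928)/1202055 + x(2164)/Q = (-5/2 + 90/(-1928))/1202055 + (325 + 2164)/2974735 = (-5/2 + 90*(-1/1928))*(1/1202055) + 2489*(1/2974735) = (-5/2 - 45/964)*(1/1202055) + 131/156565 = -2455/964*1/1202055 + 131/156565 = -491/231756204 + 131/156565 = 30283189309/36284910079260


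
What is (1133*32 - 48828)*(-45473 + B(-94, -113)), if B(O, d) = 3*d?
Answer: 575948464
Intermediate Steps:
(1133*32 - 48828)*(-45473 + B(-94, -113)) = (1133*32 - 48828)*(-45473 + 3*(-113)) = (36256 - 48828)*(-45473 - 339) = -12572*(-45812) = 575948464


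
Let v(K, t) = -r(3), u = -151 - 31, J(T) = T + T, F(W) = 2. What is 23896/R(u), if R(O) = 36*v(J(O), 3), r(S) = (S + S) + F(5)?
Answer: -2987/36 ≈ -82.972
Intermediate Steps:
J(T) = 2*T
r(S) = 2 + 2*S (r(S) = (S + S) + 2 = 2*S + 2 = 2 + 2*S)
u = -182
v(K, t) = -8 (v(K, t) = -(2 + 2*3) = -(2 + 6) = -1*8 = -8)
R(O) = -288 (R(O) = 36*(-8) = -288)
23896/R(u) = 23896/(-288) = 23896*(-1/288) = -2987/36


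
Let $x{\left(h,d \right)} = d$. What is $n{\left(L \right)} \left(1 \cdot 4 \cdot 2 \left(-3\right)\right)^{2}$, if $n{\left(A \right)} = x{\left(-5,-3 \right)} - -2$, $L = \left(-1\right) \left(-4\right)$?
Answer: $-576$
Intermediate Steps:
$L = 4$
$n{\left(A \right)} = -1$ ($n{\left(A \right)} = -3 - -2 = -3 + 2 = -1$)
$n{\left(L \right)} \left(1 \cdot 4 \cdot 2 \left(-3\right)\right)^{2} = - \left(1 \cdot 4 \cdot 2 \left(-3\right)\right)^{2} = - \left(1 \cdot 8 \left(-3\right)\right)^{2} = - \left(8 \left(-3\right)\right)^{2} = - \left(-24\right)^{2} = \left(-1\right) 576 = -576$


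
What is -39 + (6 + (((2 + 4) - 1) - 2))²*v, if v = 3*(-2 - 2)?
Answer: -1011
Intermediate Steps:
v = -12 (v = 3*(-4) = -12)
-39 + (6 + (((2 + 4) - 1) - 2))²*v = -39 + (6 + (((2 + 4) - 1) - 2))²*(-12) = -39 + (6 + ((6 - 1) - 2))²*(-12) = -39 + (6 + (5 - 2))²*(-12) = -39 + (6 + 3)²*(-12) = -39 + 9²*(-12) = -39 + 81*(-12) = -39 - 972 = -1011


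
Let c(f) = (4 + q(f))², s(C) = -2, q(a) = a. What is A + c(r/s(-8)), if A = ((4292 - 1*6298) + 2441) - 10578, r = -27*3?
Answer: -32651/4 ≈ -8162.8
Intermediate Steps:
r = -81
A = -10143 (A = ((4292 - 6298) + 2441) - 10578 = (-2006 + 2441) - 10578 = 435 - 10578 = -10143)
c(f) = (4 + f)²
A + c(r/s(-8)) = -10143 + (4 - 81/(-2))² = -10143 + (4 - 81*(-½))² = -10143 + (4 + 81/2)² = -10143 + (89/2)² = -10143 + 7921/4 = -32651/4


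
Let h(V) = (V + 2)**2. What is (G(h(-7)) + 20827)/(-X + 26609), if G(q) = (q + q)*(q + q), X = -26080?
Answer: 23327/52689 ≈ 0.44273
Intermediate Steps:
h(V) = (2 + V)**2
G(q) = 4*q**2 (G(q) = (2*q)*(2*q) = 4*q**2)
(G(h(-7)) + 20827)/(-X + 26609) = (4*((2 - 7)**2)**2 + 20827)/(-1*(-26080) + 26609) = (4*((-5)**2)**2 + 20827)/(26080 + 26609) = (4*25**2 + 20827)/52689 = (4*625 + 20827)*(1/52689) = (2500 + 20827)*(1/52689) = 23327*(1/52689) = 23327/52689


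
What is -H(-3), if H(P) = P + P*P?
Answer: -6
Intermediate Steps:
H(P) = P + P²
-H(-3) = -(-3)*(1 - 3) = -(-3)*(-2) = -1*6 = -6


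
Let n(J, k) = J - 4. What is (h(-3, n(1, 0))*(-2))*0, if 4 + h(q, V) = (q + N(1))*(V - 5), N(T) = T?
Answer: 0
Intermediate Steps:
n(J, k) = -4 + J
h(q, V) = -4 + (1 + q)*(-5 + V) (h(q, V) = -4 + (q + 1)*(V - 5) = -4 + (1 + q)*(-5 + V))
(h(-3, n(1, 0))*(-2))*0 = ((-9 + (-4 + 1) - 5*(-3) + (-4 + 1)*(-3))*(-2))*0 = ((-9 - 3 + 15 - 3*(-3))*(-2))*0 = ((-9 - 3 + 15 + 9)*(-2))*0 = (12*(-2))*0 = -24*0 = 0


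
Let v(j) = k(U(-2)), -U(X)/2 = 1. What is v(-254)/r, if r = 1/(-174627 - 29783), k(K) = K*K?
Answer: -817640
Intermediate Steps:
U(X) = -2 (U(X) = -2*1 = -2)
k(K) = K²
v(j) = 4 (v(j) = (-2)² = 4)
r = -1/204410 (r = 1/(-204410) = -1/204410 ≈ -4.8921e-6)
v(-254)/r = 4/(-1/204410) = 4*(-204410) = -817640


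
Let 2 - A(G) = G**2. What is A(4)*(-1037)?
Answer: 14518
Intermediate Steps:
A(G) = 2 - G**2
A(4)*(-1037) = (2 - 1*4**2)*(-1037) = (2 - 1*16)*(-1037) = (2 - 16)*(-1037) = -14*(-1037) = 14518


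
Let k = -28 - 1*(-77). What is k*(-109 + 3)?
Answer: -5194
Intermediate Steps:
k = 49 (k = -28 + 77 = 49)
k*(-109 + 3) = 49*(-109 + 3) = 49*(-106) = -5194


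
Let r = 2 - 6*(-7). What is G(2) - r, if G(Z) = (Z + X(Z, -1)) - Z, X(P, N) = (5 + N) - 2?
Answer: -42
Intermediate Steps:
X(P, N) = 3 + N
r = 44 (r = 2 + 42 = 44)
G(Z) = 2 (G(Z) = (Z + (3 - 1)) - Z = (Z + 2) - Z = (2 + Z) - Z = 2)
G(2) - r = 2 - 1*44 = 2 - 44 = -42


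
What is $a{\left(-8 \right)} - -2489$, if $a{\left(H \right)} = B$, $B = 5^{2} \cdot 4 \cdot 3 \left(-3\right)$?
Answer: $1589$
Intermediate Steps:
$B = -900$ ($B = 25 \cdot 4 \cdot 3 \left(-3\right) = 100 \cdot 3 \left(-3\right) = 300 \left(-3\right) = -900$)
$a{\left(H \right)} = -900$
$a{\left(-8 \right)} - -2489 = -900 - -2489 = -900 + 2489 = 1589$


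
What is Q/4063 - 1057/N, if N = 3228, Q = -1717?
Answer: -578651/771492 ≈ -0.75004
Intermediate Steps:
Q/4063 - 1057/N = -1717/4063 - 1057/3228 = -1717*1/4063 - 1057*1/3228 = -101/239 - 1057/3228 = -578651/771492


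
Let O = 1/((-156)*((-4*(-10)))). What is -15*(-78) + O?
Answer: 7300799/6240 ≈ 1170.0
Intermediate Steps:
O = -1/6240 (O = -1/156/40 = -1/156*1/40 = -1/6240 ≈ -0.00016026)
-15*(-78) + O = -15*(-78) - 1/6240 = 1170 - 1/6240 = 7300799/6240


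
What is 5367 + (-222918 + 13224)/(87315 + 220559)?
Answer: 826075032/153937 ≈ 5366.3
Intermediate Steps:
5367 + (-222918 + 13224)/(87315 + 220559) = 5367 - 209694/307874 = 5367 - 209694*1/307874 = 5367 - 104847/153937 = 826075032/153937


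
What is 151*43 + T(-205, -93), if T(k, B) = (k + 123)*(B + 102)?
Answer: 5755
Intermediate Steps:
T(k, B) = (102 + B)*(123 + k) (T(k, B) = (123 + k)*(102 + B) = (102 + B)*(123 + k))
151*43 + T(-205, -93) = 151*43 + (12546 + 102*(-205) + 123*(-93) - 93*(-205)) = 6493 + (12546 - 20910 - 11439 + 19065) = 6493 - 738 = 5755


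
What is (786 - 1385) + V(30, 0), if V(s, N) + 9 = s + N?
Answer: -578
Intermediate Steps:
V(s, N) = -9 + N + s (V(s, N) = -9 + (s + N) = -9 + (N + s) = -9 + N + s)
(786 - 1385) + V(30, 0) = (786 - 1385) + (-9 + 0 + 30) = -599 + 21 = -578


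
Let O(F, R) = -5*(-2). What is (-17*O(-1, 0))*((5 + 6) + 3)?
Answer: -2380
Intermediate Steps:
O(F, R) = 10
(-17*O(-1, 0))*((5 + 6) + 3) = (-17*10)*((5 + 6) + 3) = -170*(11 + 3) = -170*14 = -2380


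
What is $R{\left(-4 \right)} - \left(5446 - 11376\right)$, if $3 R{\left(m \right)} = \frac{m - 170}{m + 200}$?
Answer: $\frac{581111}{98} \approx 5929.7$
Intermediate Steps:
$R{\left(m \right)} = \frac{-170 + m}{3 \left(200 + m\right)}$ ($R{\left(m \right)} = \frac{\left(m - 170\right) \frac{1}{m + 200}}{3} = \frac{\left(-170 + m\right) \frac{1}{200 + m}}{3} = \frac{\frac{1}{200 + m} \left(-170 + m\right)}{3} = \frac{-170 + m}{3 \left(200 + m\right)}$)
$R{\left(-4 \right)} - \left(5446 - 11376\right) = \frac{-170 - 4}{3 \left(200 - 4\right)} - \left(5446 - 11376\right) = \frac{1}{3} \cdot \frac{1}{196} \left(-174\right) - \left(5446 - 11376\right) = \frac{1}{3} \cdot \frac{1}{196} \left(-174\right) - -5930 = - \frac{29}{98} + 5930 = \frac{581111}{98}$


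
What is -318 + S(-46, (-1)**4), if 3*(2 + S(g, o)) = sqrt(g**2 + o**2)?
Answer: -320 + sqrt(2117)/3 ≈ -304.66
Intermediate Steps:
S(g, o) = -2 + sqrt(g**2 + o**2)/3
-318 + S(-46, (-1)**4) = -318 + (-2 + sqrt((-46)**2 + ((-1)**4)**2)/3) = -318 + (-2 + sqrt(2116 + 1**2)/3) = -318 + (-2 + sqrt(2116 + 1)/3) = -318 + (-2 + sqrt(2117)/3) = -320 + sqrt(2117)/3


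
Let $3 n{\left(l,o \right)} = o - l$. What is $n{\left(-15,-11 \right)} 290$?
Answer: $\frac{1160}{3} \approx 386.67$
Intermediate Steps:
$n{\left(l,o \right)} = - \frac{l}{3} + \frac{o}{3}$ ($n{\left(l,o \right)} = \frac{o - l}{3} = - \frac{l}{3} + \frac{o}{3}$)
$n{\left(-15,-11 \right)} 290 = \left(\left(- \frac{1}{3}\right) \left(-15\right) + \frac{1}{3} \left(-11\right)\right) 290 = \left(5 - \frac{11}{3}\right) 290 = \frac{4}{3} \cdot 290 = \frac{1160}{3}$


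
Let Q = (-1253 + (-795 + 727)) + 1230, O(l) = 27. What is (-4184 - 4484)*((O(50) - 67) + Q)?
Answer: 1135508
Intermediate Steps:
Q = -91 (Q = (-1253 - 68) + 1230 = -1321 + 1230 = -91)
(-4184 - 4484)*((O(50) - 67) + Q) = (-4184 - 4484)*((27 - 67) - 91) = -8668*(-40 - 91) = -8668*(-131) = 1135508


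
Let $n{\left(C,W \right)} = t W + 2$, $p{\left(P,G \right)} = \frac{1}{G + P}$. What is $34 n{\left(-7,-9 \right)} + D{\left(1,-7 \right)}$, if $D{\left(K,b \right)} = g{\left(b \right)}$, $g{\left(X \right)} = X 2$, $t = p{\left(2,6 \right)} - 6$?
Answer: $\frac{7407}{4} \approx 1851.8$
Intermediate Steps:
$t = - \frac{47}{8}$ ($t = \frac{1}{6 + 2} - 6 = \frac{1}{8} - 6 = - \frac{47}{8} \approx -5.875$)
$g{\left(X \right)} = 2 X$
$n{\left(C,W \right)} = 2 - \frac{47 W}{8}$ ($n{\left(C,W \right)} = - \frac{47 W}{8} + 2 = 2 - \frac{47 W}{8}$)
$D{\left(K,b \right)} = 2 b$
$34 n{\left(-7,-9 \right)} + D{\left(1,-7 \right)} = 34 \left(2 - - \frac{423}{8}\right) + 2 \left(-7\right) = 34 \left(2 + \frac{423}{8}\right) - 14 = 34 \cdot \frac{439}{8} - 14 = \frac{7463}{4} - 14 = \frac{7407}{4}$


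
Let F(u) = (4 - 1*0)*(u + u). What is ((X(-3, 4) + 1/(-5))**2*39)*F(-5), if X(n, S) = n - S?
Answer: -404352/5 ≈ -80870.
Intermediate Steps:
F(u) = 8*u (F(u) = (4 + 0)*(2*u) = 4*(2*u) = 8*u)
((X(-3, 4) + 1/(-5))**2*39)*F(-5) = (((-3 - 1*4) + 1/(-5))**2*39)*(8*(-5)) = (((-3 - 4) - 1/5)**2*39)*(-40) = ((-7 - 1/5)**2*39)*(-40) = ((-36/5)**2*39)*(-40) = ((1296/25)*39)*(-40) = (50544/25)*(-40) = -404352/5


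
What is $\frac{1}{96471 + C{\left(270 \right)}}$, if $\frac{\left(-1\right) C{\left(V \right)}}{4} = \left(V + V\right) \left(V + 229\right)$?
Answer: $- \frac{1}{981369} \approx -1.019 \cdot 10^{-6}$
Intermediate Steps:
$C{\left(V \right)} = - 8 V \left(229 + V\right)$ ($C{\left(V \right)} = - 4 \left(V + V\right) \left(V + 229\right) = - 4 \cdot 2 V \left(229 + V\right) = - 8 V \left(229 + V\right)$)
$\frac{1}{96471 + C{\left(270 \right)}} = \frac{1}{96471 - 2160 \left(229 + 270\right)} = \frac{1}{96471 - 2160 \cdot 499} = \frac{1}{96471 - 1077840} = \frac{1}{-981369} = - \frac{1}{981369}$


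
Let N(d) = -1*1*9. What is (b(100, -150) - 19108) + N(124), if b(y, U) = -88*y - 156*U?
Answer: -4517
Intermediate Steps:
N(d) = -9 (N(d) = -1*9 = -9)
b(y, U) = -156*U - 88*y
(b(100, -150) - 19108) + N(124) = ((-156*(-150) - 88*100) - 19108) - 9 = ((23400 - 8800) - 19108) - 9 = (14600 - 19108) - 9 = -4508 - 9 = -4517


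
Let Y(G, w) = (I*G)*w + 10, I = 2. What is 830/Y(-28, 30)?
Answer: -83/167 ≈ -0.49701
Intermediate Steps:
Y(G, w) = 10 + 2*G*w (Y(G, w) = (2*G)*w + 10 = 2*G*w + 10 = 10 + 2*G*w)
830/Y(-28, 30) = 830/(10 + 2*(-28)*30) = 830/(10 - 1680) = 830/(-1670) = 830*(-1/1670) = -83/167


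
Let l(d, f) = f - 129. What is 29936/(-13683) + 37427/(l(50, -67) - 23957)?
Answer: -137239761/36720611 ≈ -3.7374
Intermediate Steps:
l(d, f) = -129 + f
29936/(-13683) + 37427/(l(50, -67) - 23957) = 29936/(-13683) + 37427/((-129 - 67) - 23957) = 29936*(-1/13683) + 37427/(-196 - 23957) = -29936/13683 + 37427/(-24153) = -29936/13683 + 37427*(-1/24153) = -29936/13683 - 37427/24153 = -137239761/36720611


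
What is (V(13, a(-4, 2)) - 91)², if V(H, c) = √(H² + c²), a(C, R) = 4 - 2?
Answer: (91 - √173)² ≈ 6060.2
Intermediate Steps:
a(C, R) = 2
(V(13, a(-4, 2)) - 91)² = (√(13² + 2²) - 91)² = (√(169 + 4) - 91)² = (√173 - 91)² = (-91 + √173)²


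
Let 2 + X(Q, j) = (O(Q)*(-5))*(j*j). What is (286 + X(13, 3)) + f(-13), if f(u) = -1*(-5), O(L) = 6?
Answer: 19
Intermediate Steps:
X(Q, j) = -2 - 30*j² (X(Q, j) = -2 + (6*(-5))*(j*j) = -2 - 30*j²)
f(u) = 5
(286 + X(13, 3)) + f(-13) = (286 + (-2 - 30*3²)) + 5 = (286 + (-2 - 30*9)) + 5 = (286 + (-2 - 270)) + 5 = (286 - 272) + 5 = 14 + 5 = 19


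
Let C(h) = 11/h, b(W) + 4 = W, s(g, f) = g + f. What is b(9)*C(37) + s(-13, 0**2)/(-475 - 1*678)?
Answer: 63896/42661 ≈ 1.4978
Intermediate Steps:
s(g, f) = f + g
b(W) = -4 + W
b(9)*C(37) + s(-13, 0**2)/(-475 - 1*678) = (-4 + 9)*(11/37) + (0**2 - 13)/(-475 - 1*678) = 5*(11*(1/37)) + (0 - 13)/(-475 - 678) = 5*(11/37) - 13/(-1153) = 55/37 - 13*(-1/1153) = 55/37 + 13/1153 = 63896/42661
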